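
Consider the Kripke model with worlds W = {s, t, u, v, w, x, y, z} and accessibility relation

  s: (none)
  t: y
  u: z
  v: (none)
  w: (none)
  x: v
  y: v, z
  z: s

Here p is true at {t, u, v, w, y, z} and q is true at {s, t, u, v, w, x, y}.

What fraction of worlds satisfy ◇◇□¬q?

3/8

s: no successors, so ◇◇□¬q fails. ✗
t: successors {y}; ◇□¬q there: y:T. ✓
u: successors {z}; ◇□¬q there: z:T. ✓
v: no successors, so ◇◇□¬q fails. ✗
w: no successors, so ◇◇□¬q fails. ✗
x: successors {v}; ◇□¬q there: v:F. ✗
y: successors {v, z}; ◇□¬q there: v:F, z:T. ✓
z: successors {s}; ◇□¬q there: s:F. ✗
That's 3 of 8 worlds, so 3/8.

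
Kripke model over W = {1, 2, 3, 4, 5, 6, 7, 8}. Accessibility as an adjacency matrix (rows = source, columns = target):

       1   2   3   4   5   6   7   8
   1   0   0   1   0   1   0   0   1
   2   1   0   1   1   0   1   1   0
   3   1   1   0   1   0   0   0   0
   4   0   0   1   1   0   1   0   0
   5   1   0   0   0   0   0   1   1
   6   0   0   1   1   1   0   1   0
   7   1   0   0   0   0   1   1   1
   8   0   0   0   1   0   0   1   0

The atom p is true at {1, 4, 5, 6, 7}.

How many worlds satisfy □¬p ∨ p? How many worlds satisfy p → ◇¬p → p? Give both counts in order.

For □¬p ∨ p:
1: □¬p is F, p is T. ✓
2: □¬p is F, p is F. ✗
3: □¬p is F, p is F. ✗
4: □¬p is F, p is T. ✓
5: □¬p is F, p is T. ✓
6: □¬p is F, p is T. ✓
7: □¬p is F, p is T. ✓
8: □¬p is F, p is F. ✗
— 5 worlds.
For p → ◇¬p → p:
1: p is T, ◇¬p → p is T. ✓
2: p is F, ◇¬p → p is F. ✓
3: p is F, ◇¬p → p is F. ✓
4: p is T, ◇¬p → p is T. ✓
5: p is T, ◇¬p → p is T. ✓
6: p is T, ◇¬p → p is T. ✓
7: p is T, ◇¬p → p is T. ✓
8: p is F, ◇¬p → p is T. ✓
— 8 worlds.

5 and 8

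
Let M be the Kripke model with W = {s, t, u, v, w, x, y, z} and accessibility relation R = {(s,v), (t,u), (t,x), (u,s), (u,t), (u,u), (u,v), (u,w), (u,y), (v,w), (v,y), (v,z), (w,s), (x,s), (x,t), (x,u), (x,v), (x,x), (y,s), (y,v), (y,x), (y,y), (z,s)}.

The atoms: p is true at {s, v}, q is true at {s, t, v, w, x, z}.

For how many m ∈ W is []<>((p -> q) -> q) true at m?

8

s: successors {v}; <>((p -> q) -> q) there: v:T. ✓
t: successors {u, x}; <>((p -> q) -> q) there: u:T, x:T. ✓
u: successors {s, t, u, v, w, y}; <>((p -> q) -> q) there: s:T, t:T, u:T, v:T, w:T, y:T. ✓
v: successors {w, y, z}; <>((p -> q) -> q) there: w:T, y:T, z:T. ✓
w: successors {s}; <>((p -> q) -> q) there: s:T. ✓
x: successors {s, t, u, v, x}; <>((p -> q) -> q) there: s:T, t:T, u:T, v:T, x:T. ✓
y: successors {s, v, x, y}; <>((p -> q) -> q) there: s:T, v:T, x:T, y:T. ✓
z: successors {s}; <>((p -> q) -> q) there: s:T. ✓
Satisfying worlds: {s, t, u, v, w, x, y, z}.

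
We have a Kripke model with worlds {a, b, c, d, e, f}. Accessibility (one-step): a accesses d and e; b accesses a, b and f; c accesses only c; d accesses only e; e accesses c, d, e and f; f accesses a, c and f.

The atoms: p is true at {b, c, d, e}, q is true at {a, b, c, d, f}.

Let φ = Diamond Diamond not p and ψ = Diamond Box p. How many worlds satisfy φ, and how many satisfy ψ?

5 and 5

For Diamond Diamond not p:
a: successors {d, e}; Diamond not p there: d:F, e:T. ✓
b: successors {a, b, f}; Diamond not p there: a:F, b:T, f:T. ✓
c: successors {c}; Diamond not p there: c:F. ✗
d: successors {e}; Diamond not p there: e:T. ✓
e: successors {c, d, e, f}; Diamond not p there: c:F, d:F, e:T, f:T. ✓
f: successors {a, c, f}; Diamond not p there: a:F, c:F, f:T. ✓
— 5 worlds.
For Diamond Box p:
a: successors {d, e}; Box p there: d:T, e:F. ✓
b: successors {a, b, f}; Box p there: a:T, b:F, f:F. ✓
c: successors {c}; Box p there: c:T. ✓
d: successors {e}; Box p there: e:F. ✗
e: successors {c, d, e, f}; Box p there: c:T, d:T, e:F, f:F. ✓
f: successors {a, c, f}; Box p there: a:T, c:T, f:F. ✓
— 5 worlds.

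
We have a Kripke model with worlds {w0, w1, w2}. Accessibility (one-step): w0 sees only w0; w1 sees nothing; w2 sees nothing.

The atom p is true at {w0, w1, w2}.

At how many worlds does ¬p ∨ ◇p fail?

2

w0: ¬p is F, ◇p is T. ✓
w1: ¬p is F, ◇p is F. ✗
w2: ¬p is F, ◇p is F. ✗
Satisfying worlds: {w0}.
So ¬p ∨ ◇p fails at the other 2 worlds.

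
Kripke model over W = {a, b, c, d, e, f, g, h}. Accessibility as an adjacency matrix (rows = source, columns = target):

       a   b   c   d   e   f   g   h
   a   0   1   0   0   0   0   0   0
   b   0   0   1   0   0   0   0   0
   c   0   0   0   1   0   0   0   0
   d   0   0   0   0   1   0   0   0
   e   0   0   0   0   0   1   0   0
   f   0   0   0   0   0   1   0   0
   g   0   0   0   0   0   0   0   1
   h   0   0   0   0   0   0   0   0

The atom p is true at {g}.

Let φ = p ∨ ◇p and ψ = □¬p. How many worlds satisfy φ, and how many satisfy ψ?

For p ∨ ◇p:
a: p is F, ◇p is F. ✗
b: p is F, ◇p is F. ✗
c: p is F, ◇p is F. ✗
d: p is F, ◇p is F. ✗
e: p is F, ◇p is F. ✗
f: p is F, ◇p is F. ✗
g: p is T, ◇p is F. ✓
h: p is F, ◇p is F. ✗
— 1 world.
For □¬p:
a: successors {b}; ¬p there: b:T. ✓
b: successors {c}; ¬p there: c:T. ✓
c: successors {d}; ¬p there: d:T. ✓
d: successors {e}; ¬p there: e:T. ✓
e: successors {f}; ¬p there: f:T. ✓
f: successors {f}; ¬p there: f:T. ✓
g: successors {h}; ¬p there: h:T. ✓
h: no successors, so □¬p holds vacuously. ✓
— 8 worlds.

1 and 8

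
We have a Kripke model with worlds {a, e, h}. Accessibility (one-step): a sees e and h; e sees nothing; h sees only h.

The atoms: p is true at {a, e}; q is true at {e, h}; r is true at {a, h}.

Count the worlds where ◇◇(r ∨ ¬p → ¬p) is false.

a: successors {e, h}; ◇(r ∨ ¬p → ¬p) there: e:F, h:T. ✓
e: no successors, so ◇◇(r ∨ ¬p → ¬p) fails. ✗
h: successors {h}; ◇(r ∨ ¬p → ¬p) there: h:T. ✓
Satisfying worlds: {a, h}.
So ◇◇(r ∨ ¬p → ¬p) fails at the other 1 world.

1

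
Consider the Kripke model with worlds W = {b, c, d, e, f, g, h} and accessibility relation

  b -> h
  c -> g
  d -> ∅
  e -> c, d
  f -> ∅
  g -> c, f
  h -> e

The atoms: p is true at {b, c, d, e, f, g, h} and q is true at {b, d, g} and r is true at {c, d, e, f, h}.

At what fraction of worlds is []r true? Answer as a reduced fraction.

6/7

b: successors {h}; r there: h:T. ✓
c: successors {g}; r there: g:F. ✗
d: no successors, so []r holds vacuously. ✓
e: successors {c, d}; r there: c:T, d:T. ✓
f: no successors, so []r holds vacuously. ✓
g: successors {c, f}; r there: c:T, f:T. ✓
h: successors {e}; r there: e:T. ✓
That's 6 of 7 worlds, so 6/7.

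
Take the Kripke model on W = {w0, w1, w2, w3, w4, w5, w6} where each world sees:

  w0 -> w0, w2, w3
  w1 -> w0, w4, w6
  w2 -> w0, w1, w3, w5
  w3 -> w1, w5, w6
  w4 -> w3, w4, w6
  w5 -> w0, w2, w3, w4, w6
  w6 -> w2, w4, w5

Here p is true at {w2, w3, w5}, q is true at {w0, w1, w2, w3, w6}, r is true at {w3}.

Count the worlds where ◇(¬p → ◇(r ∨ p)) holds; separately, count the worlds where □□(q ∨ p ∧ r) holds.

7 and 0

For ◇(¬p → ◇(r ∨ p)):
w0: successors {w0, w2, w3}; ¬p → ◇(r ∨ p) there: w0:T, w2:T, w3:T. ✓
w1: successors {w0, w4, w6}; ¬p → ◇(r ∨ p) there: w0:T, w4:T, w6:T. ✓
w2: successors {w0, w1, w3, w5}; ¬p → ◇(r ∨ p) there: w0:T, w1:F, w3:T, w5:T. ✓
w3: successors {w1, w5, w6}; ¬p → ◇(r ∨ p) there: w1:F, w5:T, w6:T. ✓
w4: successors {w3, w4, w6}; ¬p → ◇(r ∨ p) there: w3:T, w4:T, w6:T. ✓
w5: successors {w0, w2, w3, w4, w6}; ¬p → ◇(r ∨ p) there: w0:T, w2:T, w3:T, w4:T, w6:T. ✓
w6: successors {w2, w4, w5}; ¬p → ◇(r ∨ p) there: w2:T, w4:T, w5:T. ✓
— 7 worlds.
For □□(q ∨ p ∧ r):
w0: successors {w0, w2, w3}; □(q ∨ p ∧ r) there: w0:T, w2:F, w3:F. ✗
w1: successors {w0, w4, w6}; □(q ∨ p ∧ r) there: w0:T, w4:F, w6:F. ✗
w2: successors {w0, w1, w3, w5}; □(q ∨ p ∧ r) there: w0:T, w1:F, w3:F, w5:F. ✗
w3: successors {w1, w5, w6}; □(q ∨ p ∧ r) there: w1:F, w5:F, w6:F. ✗
w4: successors {w3, w4, w6}; □(q ∨ p ∧ r) there: w3:F, w4:F, w6:F. ✗
w5: successors {w0, w2, w3, w4, w6}; □(q ∨ p ∧ r) there: w0:T, w2:F, w3:F, w4:F, w6:F. ✗
w6: successors {w2, w4, w5}; □(q ∨ p ∧ r) there: w2:F, w4:F, w5:F. ✗
— 0 worlds.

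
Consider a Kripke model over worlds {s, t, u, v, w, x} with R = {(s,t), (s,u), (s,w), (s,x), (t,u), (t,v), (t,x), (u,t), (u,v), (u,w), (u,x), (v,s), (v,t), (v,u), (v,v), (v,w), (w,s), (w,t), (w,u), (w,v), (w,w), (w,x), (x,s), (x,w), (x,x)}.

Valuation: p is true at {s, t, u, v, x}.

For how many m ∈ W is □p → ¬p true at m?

s: □p is F, ¬p is F. ✓
t: □p is T, ¬p is F. ✗
u: □p is F, ¬p is F. ✓
v: □p is F, ¬p is F. ✓
w: □p is F, ¬p is T. ✓
x: □p is F, ¬p is F. ✓
Satisfying worlds: {s, u, v, w, x}.

5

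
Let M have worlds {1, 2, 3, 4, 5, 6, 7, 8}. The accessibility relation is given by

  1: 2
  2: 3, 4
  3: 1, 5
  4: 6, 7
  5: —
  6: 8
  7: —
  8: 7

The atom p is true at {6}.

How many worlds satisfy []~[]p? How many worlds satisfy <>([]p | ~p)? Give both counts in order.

5 and 6

For []~[]p:
1: successors {2}; ~[]p there: 2:T. ✓
2: successors {3, 4}; ~[]p there: 3:T, 4:T. ✓
3: successors {1, 5}; ~[]p there: 1:T, 5:F. ✗
4: successors {6, 7}; ~[]p there: 6:T, 7:F. ✗
5: no successors, so []~[]p holds vacuously. ✓
6: successors {8}; ~[]p there: 8:T. ✓
7: no successors, so []~[]p holds vacuously. ✓
8: successors {7}; ~[]p there: 7:F. ✗
— 5 worlds.
For <>([]p | ~p):
1: successors {2}; []p | ~p there: 2:T. ✓
2: successors {3, 4}; []p | ~p there: 3:T, 4:T. ✓
3: successors {1, 5}; []p | ~p there: 1:T, 5:T. ✓
4: successors {6, 7}; []p | ~p there: 6:F, 7:T. ✓
5: no successors, so <>([]p | ~p) fails. ✗
6: successors {8}; []p | ~p there: 8:T. ✓
7: no successors, so <>([]p | ~p) fails. ✗
8: successors {7}; []p | ~p there: 7:T. ✓
— 6 worlds.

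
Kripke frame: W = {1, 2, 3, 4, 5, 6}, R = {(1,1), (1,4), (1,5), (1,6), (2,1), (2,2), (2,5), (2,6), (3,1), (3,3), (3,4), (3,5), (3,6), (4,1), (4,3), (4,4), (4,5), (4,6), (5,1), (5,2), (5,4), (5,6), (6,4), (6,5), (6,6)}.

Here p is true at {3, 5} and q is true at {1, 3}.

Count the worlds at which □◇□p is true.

1: successors {1, 4, 5, 6}; ◇□p there: 1:F, 4:F, 5:F, 6:F. ✗
2: successors {1, 2, 5, 6}; ◇□p there: 1:F, 2:F, 5:F, 6:F. ✗
3: successors {1, 3, 4, 5, 6}; ◇□p there: 1:F, 3:F, 4:F, 5:F, 6:F. ✗
4: successors {1, 3, 4, 5, 6}; ◇□p there: 1:F, 3:F, 4:F, 5:F, 6:F. ✗
5: successors {1, 2, 4, 6}; ◇□p there: 1:F, 2:F, 4:F, 6:F. ✗
6: successors {4, 5, 6}; ◇□p there: 4:F, 5:F, 6:F. ✗
Satisfying worlds: ∅.

0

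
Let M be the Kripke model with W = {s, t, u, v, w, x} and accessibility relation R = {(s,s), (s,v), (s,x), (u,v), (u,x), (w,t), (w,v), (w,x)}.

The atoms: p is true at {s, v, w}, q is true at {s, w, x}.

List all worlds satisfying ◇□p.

s: successors {s, v, x}; □p there: s:F, v:T, x:T. ✓
t: no successors, so ◇□p fails. ✗
u: successors {v, x}; □p there: v:T, x:T. ✓
v: no successors, so ◇□p fails. ✗
w: successors {t, v, x}; □p there: t:T, v:T, x:T. ✓
x: no successors, so ◇□p fails. ✗

{s, u, w}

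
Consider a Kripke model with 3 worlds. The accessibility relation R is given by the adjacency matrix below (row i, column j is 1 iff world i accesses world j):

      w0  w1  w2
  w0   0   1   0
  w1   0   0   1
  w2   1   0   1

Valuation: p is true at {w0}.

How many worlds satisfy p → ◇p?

2

w0: p is T, ◇p is F. ✗
w1: p is F, ◇p is F. ✓
w2: p is F, ◇p is T. ✓
Satisfying worlds: {w1, w2}.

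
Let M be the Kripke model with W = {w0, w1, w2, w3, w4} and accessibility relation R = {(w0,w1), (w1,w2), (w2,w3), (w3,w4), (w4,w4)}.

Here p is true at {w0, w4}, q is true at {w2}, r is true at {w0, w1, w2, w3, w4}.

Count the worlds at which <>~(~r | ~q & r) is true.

w0: successors {w1}; ~(~r | ~q & r) there: w1:F. ✗
w1: successors {w2}; ~(~r | ~q & r) there: w2:T. ✓
w2: successors {w3}; ~(~r | ~q & r) there: w3:F. ✗
w3: successors {w4}; ~(~r | ~q & r) there: w4:F. ✗
w4: successors {w4}; ~(~r | ~q & r) there: w4:F. ✗
Satisfying worlds: {w1}.

1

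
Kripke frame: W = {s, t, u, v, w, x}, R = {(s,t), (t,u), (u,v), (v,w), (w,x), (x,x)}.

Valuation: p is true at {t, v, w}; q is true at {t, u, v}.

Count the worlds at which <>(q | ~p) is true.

s: successors {t}; q | ~p there: t:T. ✓
t: successors {u}; q | ~p there: u:T. ✓
u: successors {v}; q | ~p there: v:T. ✓
v: successors {w}; q | ~p there: w:F. ✗
w: successors {x}; q | ~p there: x:T. ✓
x: successors {x}; q | ~p there: x:T. ✓
Satisfying worlds: {s, t, u, w, x}.

5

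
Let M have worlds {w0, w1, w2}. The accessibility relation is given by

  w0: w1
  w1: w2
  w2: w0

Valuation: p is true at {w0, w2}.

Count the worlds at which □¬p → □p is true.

2

w0: □¬p is T, □p is F. ✗
w1: □¬p is F, □p is T. ✓
w2: □¬p is F, □p is T. ✓
Satisfying worlds: {w1, w2}.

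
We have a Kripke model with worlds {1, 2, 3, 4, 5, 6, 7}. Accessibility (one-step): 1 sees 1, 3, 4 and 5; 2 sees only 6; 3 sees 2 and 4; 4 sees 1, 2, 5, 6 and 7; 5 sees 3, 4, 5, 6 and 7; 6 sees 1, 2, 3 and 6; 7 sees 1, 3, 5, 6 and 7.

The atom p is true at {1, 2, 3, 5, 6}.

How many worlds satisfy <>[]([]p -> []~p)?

4

1: successors {1, 3, 4, 5}; []([]p -> []~p) there: 1:T, 3:F, 4:F, 5:F. ✓
2: successors {6}; []([]p -> []~p) there: 6:F. ✗
3: successors {2, 4}; []([]p -> []~p) there: 2:F, 4:F. ✗
4: successors {1, 2, 5, 6, 7}; []([]p -> []~p) there: 1:T, 2:F, 5:F, 6:F, 7:F. ✓
5: successors {3, 4, 5, 6, 7}; []([]p -> []~p) there: 3:F, 4:F, 5:F, 6:F, 7:F. ✗
6: successors {1, 2, 3, 6}; []([]p -> []~p) there: 1:T, 2:F, 3:F, 6:F. ✓
7: successors {1, 3, 5, 6, 7}; []([]p -> []~p) there: 1:T, 3:F, 5:F, 6:F, 7:F. ✓
Satisfying worlds: {1, 4, 6, 7}.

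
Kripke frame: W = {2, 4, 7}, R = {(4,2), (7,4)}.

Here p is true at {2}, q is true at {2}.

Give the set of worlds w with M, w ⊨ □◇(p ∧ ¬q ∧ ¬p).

{2}

2: no successors, so □◇(p ∧ ¬q ∧ ¬p) holds vacuously. ✓
4: successors {2}; ◇(p ∧ ¬q ∧ ¬p) there: 2:F. ✗
7: successors {4}; ◇(p ∧ ¬q ∧ ¬p) there: 4:F. ✗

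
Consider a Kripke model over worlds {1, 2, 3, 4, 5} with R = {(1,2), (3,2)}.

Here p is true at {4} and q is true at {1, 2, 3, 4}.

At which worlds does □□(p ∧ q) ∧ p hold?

{4}

1: □□(p ∧ q) is T, p is F. ✗
2: □□(p ∧ q) is T, p is F. ✗
3: □□(p ∧ q) is T, p is F. ✗
4: □□(p ∧ q) is T, p is T. ✓
5: □□(p ∧ q) is T, p is F. ✗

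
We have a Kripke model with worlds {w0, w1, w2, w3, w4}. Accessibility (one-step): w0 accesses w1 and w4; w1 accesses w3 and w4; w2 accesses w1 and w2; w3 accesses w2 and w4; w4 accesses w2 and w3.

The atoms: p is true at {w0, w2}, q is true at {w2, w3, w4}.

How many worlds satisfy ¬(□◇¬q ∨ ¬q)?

3

w0: □◇¬q ∨ ¬q is T. ✗
w1: □◇¬q ∨ ¬q is T. ✗
w2: □◇¬q ∨ ¬q is F. ✓
w3: □◇¬q ∨ ¬q is F. ✓
w4: □◇¬q ∨ ¬q is F. ✓
Satisfying worlds: {w2, w3, w4}.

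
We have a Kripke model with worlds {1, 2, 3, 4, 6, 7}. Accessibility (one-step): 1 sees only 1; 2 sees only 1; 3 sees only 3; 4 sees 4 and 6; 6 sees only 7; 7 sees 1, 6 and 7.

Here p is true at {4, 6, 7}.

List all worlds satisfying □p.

1: successors {1}; p there: 1:F. ✗
2: successors {1}; p there: 1:F. ✗
3: successors {3}; p there: 3:F. ✗
4: successors {4, 6}; p there: 4:T, 6:T. ✓
6: successors {7}; p there: 7:T. ✓
7: successors {1, 6, 7}; p there: 1:F, 6:T, 7:T. ✗

{4, 6}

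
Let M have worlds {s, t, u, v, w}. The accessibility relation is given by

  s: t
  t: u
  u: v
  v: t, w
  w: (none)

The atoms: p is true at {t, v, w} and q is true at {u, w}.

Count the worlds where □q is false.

s: successors {t}; q there: t:F. ✗
t: successors {u}; q there: u:T. ✓
u: successors {v}; q there: v:F. ✗
v: successors {t, w}; q there: t:F, w:T. ✗
w: no successors, so □q holds vacuously. ✓
Satisfying worlds: {t, w}.
So □q fails at the other 3 worlds.

3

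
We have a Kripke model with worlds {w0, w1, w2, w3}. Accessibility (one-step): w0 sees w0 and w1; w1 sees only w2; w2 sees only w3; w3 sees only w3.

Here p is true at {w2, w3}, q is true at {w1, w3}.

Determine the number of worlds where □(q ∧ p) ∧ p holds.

w0: □(q ∧ p) is F, p is F. ✗
w1: □(q ∧ p) is F, p is F. ✗
w2: □(q ∧ p) is T, p is T. ✓
w3: □(q ∧ p) is T, p is T. ✓
Satisfying worlds: {w2, w3}.

2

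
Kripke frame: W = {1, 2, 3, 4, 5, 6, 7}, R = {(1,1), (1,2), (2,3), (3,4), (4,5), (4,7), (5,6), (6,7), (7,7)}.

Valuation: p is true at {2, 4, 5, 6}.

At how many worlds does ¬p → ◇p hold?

6

1: ¬p is T, ◇p is T. ✓
2: ¬p is F, ◇p is F. ✓
3: ¬p is T, ◇p is T. ✓
4: ¬p is F, ◇p is T. ✓
5: ¬p is F, ◇p is T. ✓
6: ¬p is F, ◇p is F. ✓
7: ¬p is T, ◇p is F. ✗
Satisfying worlds: {1, 2, 3, 4, 5, 6}.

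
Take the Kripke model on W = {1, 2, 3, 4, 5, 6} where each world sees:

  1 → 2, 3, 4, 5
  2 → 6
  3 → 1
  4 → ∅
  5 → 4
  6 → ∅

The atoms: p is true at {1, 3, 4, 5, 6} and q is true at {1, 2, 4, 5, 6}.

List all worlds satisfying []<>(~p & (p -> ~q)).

1: successors {2, 3, 4, 5}; <>(~p & (p -> ~q)) there: 2:F, 3:F, 4:F, 5:F. ✗
2: successors {6}; <>(~p & (p -> ~q)) there: 6:F. ✗
3: successors {1}; <>(~p & (p -> ~q)) there: 1:T. ✓
4: no successors, so []<>(~p & (p -> ~q)) holds vacuously. ✓
5: successors {4}; <>(~p & (p -> ~q)) there: 4:F. ✗
6: no successors, so []<>(~p & (p -> ~q)) holds vacuously. ✓

{3, 4, 6}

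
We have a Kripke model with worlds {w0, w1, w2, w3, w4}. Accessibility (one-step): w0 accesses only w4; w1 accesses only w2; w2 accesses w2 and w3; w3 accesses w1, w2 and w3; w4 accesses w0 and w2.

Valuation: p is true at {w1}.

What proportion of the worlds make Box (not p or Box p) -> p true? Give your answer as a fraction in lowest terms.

w0: Box (not p or Box p) is T, p is F. ✗
w1: Box (not p or Box p) is T, p is T. ✓
w2: Box (not p or Box p) is T, p is F. ✗
w3: Box (not p or Box p) is F, p is F. ✓
w4: Box (not p or Box p) is T, p is F. ✗
That's 2 of 5 worlds, so 2/5.

2/5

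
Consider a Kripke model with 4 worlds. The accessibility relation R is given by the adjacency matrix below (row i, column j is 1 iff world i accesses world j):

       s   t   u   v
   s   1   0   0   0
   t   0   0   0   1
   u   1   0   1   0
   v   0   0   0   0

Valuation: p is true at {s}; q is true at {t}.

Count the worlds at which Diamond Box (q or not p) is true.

1

s: successors {s}; Box (q or not p) there: s:F. ✗
t: successors {v}; Box (q or not p) there: v:T. ✓
u: successors {s, u}; Box (q or not p) there: s:F, u:F. ✗
v: no successors, so Diamond Box (q or not p) fails. ✗
Satisfying worlds: {t}.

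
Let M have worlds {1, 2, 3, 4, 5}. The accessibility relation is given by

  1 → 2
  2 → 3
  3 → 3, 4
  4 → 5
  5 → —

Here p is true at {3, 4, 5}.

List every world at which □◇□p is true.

{1, 2, 3, 5}

1: successors {2}; ◇□p there: 2:T. ✓
2: successors {3}; ◇□p there: 3:T. ✓
3: successors {3, 4}; ◇□p there: 3:T, 4:T. ✓
4: successors {5}; ◇□p there: 5:F. ✗
5: no successors, so □◇□p holds vacuously. ✓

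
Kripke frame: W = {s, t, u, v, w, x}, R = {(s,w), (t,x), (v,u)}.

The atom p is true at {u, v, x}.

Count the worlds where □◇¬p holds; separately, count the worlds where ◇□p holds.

For □◇¬p:
s: successors {w}; ◇¬p there: w:F. ✗
t: successors {x}; ◇¬p there: x:F. ✗
u: no successors, so □◇¬p holds vacuously. ✓
v: successors {u}; ◇¬p there: u:F. ✗
w: no successors, so □◇¬p holds vacuously. ✓
x: no successors, so □◇¬p holds vacuously. ✓
— 3 worlds.
For ◇□p:
s: successors {w}; □p there: w:T. ✓
t: successors {x}; □p there: x:T. ✓
u: no successors, so ◇□p fails. ✗
v: successors {u}; □p there: u:T. ✓
w: no successors, so ◇□p fails. ✗
x: no successors, so ◇□p fails. ✗
— 3 worlds.

3 and 3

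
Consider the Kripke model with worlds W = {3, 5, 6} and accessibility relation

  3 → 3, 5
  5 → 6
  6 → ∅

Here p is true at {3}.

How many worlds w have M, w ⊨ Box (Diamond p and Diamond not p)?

1

3: successors {3, 5}; Diamond p and Diamond not p there: 3:T, 5:F. ✗
5: successors {6}; Diamond p and Diamond not p there: 6:F. ✗
6: no successors, so Box (Diamond p and Diamond not p) holds vacuously. ✓
Satisfying worlds: {6}.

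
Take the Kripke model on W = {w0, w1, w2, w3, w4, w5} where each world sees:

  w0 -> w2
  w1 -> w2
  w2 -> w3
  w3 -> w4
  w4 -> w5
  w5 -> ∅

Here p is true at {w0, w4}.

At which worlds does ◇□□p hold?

{w0, w1, w3, w4}

w0: successors {w2}; □□p there: w2:T. ✓
w1: successors {w2}; □□p there: w2:T. ✓
w2: successors {w3}; □□p there: w3:F. ✗
w3: successors {w4}; □□p there: w4:T. ✓
w4: successors {w5}; □□p there: w5:T. ✓
w5: no successors, so ◇□□p fails. ✗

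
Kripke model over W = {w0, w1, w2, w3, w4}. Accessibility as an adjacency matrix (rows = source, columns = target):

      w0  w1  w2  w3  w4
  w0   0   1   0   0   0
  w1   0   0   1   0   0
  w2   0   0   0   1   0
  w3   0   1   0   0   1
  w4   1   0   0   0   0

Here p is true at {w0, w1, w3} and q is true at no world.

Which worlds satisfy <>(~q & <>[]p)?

{w0, w2, w3}

w0: successors {w1}; ~q & <>[]p there: w1:T. ✓
w1: successors {w2}; ~q & <>[]p there: w2:F. ✗
w2: successors {w3}; ~q & <>[]p there: w3:T. ✓
w3: successors {w1, w4}; ~q & <>[]p there: w1:T, w4:T. ✓
w4: successors {w0}; ~q & <>[]p there: w0:F. ✗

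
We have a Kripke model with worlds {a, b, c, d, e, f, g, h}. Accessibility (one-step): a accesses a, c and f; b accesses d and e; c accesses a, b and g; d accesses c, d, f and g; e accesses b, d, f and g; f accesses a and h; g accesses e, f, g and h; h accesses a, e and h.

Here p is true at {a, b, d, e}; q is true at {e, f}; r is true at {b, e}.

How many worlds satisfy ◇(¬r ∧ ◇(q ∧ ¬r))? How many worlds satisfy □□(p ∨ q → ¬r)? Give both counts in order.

For ◇(¬r ∧ ◇(q ∧ ¬r)):
a: successors {a, c, f}; ¬r ∧ ◇(q ∧ ¬r) there: a:T, c:F, f:F. ✓
b: successors {d, e}; ¬r ∧ ◇(q ∧ ¬r) there: d:T, e:F. ✓
c: successors {a, b, g}; ¬r ∧ ◇(q ∧ ¬r) there: a:T, b:F, g:T. ✓
d: successors {c, d, f, g}; ¬r ∧ ◇(q ∧ ¬r) there: c:F, d:T, f:F, g:T. ✓
e: successors {b, d, f, g}; ¬r ∧ ◇(q ∧ ¬r) there: b:F, d:T, f:F, g:T. ✓
f: successors {a, h}; ¬r ∧ ◇(q ∧ ¬r) there: a:T, h:F. ✓
g: successors {e, f, g, h}; ¬r ∧ ◇(q ∧ ¬r) there: e:F, f:F, g:T, h:F. ✓
h: successors {a, e, h}; ¬r ∧ ◇(q ∧ ¬r) there: a:T, e:F, h:F. ✓
— 8 worlds.
For □□(p ∨ q → ¬r):
a: successors {a, c, f}; □(p ∨ q → ¬r) there: a:T, c:F, f:T. ✗
b: successors {d, e}; □(p ∨ q → ¬r) there: d:T, e:F. ✗
c: successors {a, b, g}; □(p ∨ q → ¬r) there: a:T, b:F, g:F. ✗
d: successors {c, d, f, g}; □(p ∨ q → ¬r) there: c:F, d:T, f:T, g:F. ✗
e: successors {b, d, f, g}; □(p ∨ q → ¬r) there: b:F, d:T, f:T, g:F. ✗
f: successors {a, h}; □(p ∨ q → ¬r) there: a:T, h:F. ✗
g: successors {e, f, g, h}; □(p ∨ q → ¬r) there: e:F, f:T, g:F, h:F. ✗
h: successors {a, e, h}; □(p ∨ q → ¬r) there: a:T, e:F, h:F. ✗
— 0 worlds.

8 and 0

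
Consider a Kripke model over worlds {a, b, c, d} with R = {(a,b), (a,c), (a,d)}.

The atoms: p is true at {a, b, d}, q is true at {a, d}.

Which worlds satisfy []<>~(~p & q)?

a: successors {b, c, d}; <>~(~p & q) there: b:F, c:F, d:F. ✗
b: no successors, so []<>~(~p & q) holds vacuously. ✓
c: no successors, so []<>~(~p & q) holds vacuously. ✓
d: no successors, so []<>~(~p & q) holds vacuously. ✓

{b, c, d}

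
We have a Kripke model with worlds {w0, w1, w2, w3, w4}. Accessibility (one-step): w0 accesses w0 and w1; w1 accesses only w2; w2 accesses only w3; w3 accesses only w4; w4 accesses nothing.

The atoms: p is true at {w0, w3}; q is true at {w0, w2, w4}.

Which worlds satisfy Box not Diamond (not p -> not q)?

{w2, w3, w4}

w0: successors {w0, w1}; not Diamond (not p -> not q) there: w0:F, w1:T. ✗
w1: successors {w2}; not Diamond (not p -> not q) there: w2:F. ✗
w2: successors {w3}; not Diamond (not p -> not q) there: w3:T. ✓
w3: successors {w4}; not Diamond (not p -> not q) there: w4:T. ✓
w4: no successors, so Box not Diamond (not p -> not q) holds vacuously. ✓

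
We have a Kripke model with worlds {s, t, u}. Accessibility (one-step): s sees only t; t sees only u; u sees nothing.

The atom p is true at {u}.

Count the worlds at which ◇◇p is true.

1

s: successors {t}; ◇p there: t:T. ✓
t: successors {u}; ◇p there: u:F. ✗
u: no successors, so ◇◇p fails. ✗
Satisfying worlds: {s}.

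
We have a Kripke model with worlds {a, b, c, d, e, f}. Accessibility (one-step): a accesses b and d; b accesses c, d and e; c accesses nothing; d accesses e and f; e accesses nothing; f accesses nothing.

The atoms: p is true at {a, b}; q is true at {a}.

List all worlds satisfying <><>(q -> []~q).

a: successors {b, d}; <>(q -> []~q) there: b:T, d:T. ✓
b: successors {c, d, e}; <>(q -> []~q) there: c:F, d:T, e:F. ✓
c: no successors, so <><>(q -> []~q) fails. ✗
d: successors {e, f}; <>(q -> []~q) there: e:F, f:F. ✗
e: no successors, so <><>(q -> []~q) fails. ✗
f: no successors, so <><>(q -> []~q) fails. ✗

{a, b}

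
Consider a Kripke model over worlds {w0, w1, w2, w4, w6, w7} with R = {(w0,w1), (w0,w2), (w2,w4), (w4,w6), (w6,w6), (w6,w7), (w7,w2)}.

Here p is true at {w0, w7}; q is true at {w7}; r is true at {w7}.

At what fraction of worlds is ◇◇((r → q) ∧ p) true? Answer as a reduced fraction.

w0: successors {w1, w2}; ◇((r → q) ∧ p) there: w1:F, w2:F. ✗
w1: no successors, so ◇◇((r → q) ∧ p) fails. ✗
w2: successors {w4}; ◇((r → q) ∧ p) there: w4:F. ✗
w4: successors {w6}; ◇((r → q) ∧ p) there: w6:T. ✓
w6: successors {w6, w7}; ◇((r → q) ∧ p) there: w6:T, w7:F. ✓
w7: successors {w2}; ◇((r → q) ∧ p) there: w2:F. ✗
That's 2 of 6 worlds, so 2/6 = 1/3.

1/3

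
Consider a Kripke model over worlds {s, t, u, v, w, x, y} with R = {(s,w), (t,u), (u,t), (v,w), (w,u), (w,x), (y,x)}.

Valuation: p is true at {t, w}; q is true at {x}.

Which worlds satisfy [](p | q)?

{s, u, v, x, y}

s: successors {w}; p | q there: w:T. ✓
t: successors {u}; p | q there: u:F. ✗
u: successors {t}; p | q there: t:T. ✓
v: successors {w}; p | q there: w:T. ✓
w: successors {u, x}; p | q there: u:F, x:T. ✗
x: no successors, so [](p | q) holds vacuously. ✓
y: successors {x}; p | q there: x:T. ✓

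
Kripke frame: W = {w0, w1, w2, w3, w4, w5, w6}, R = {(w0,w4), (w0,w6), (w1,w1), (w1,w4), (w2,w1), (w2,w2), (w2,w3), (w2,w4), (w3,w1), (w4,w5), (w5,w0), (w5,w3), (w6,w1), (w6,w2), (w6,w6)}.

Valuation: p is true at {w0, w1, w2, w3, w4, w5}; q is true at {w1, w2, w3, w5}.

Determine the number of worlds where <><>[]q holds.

w0: successors {w4, w6}; <>[]q there: w4:F, w6:F. ✗
w1: successors {w1, w4}; <>[]q there: w1:T, w4:F. ✓
w2: successors {w1, w2, w3, w4}; <>[]q there: w1:T, w2:T, w3:F, w4:F. ✓
w3: successors {w1}; <>[]q there: w1:T. ✓
w4: successors {w5}; <>[]q there: w5:T. ✓
w5: successors {w0, w3}; <>[]q there: w0:T, w3:F. ✓
w6: successors {w1, w2, w6}; <>[]q there: w1:T, w2:T, w6:F. ✓
Satisfying worlds: {w1, w2, w3, w4, w5, w6}.

6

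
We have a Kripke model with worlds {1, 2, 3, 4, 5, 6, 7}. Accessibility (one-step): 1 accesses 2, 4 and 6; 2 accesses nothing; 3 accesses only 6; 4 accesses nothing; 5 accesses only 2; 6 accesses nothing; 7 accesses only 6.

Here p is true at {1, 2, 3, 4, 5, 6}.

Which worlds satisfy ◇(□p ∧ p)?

1: successors {2, 4, 6}; □p ∧ p there: 2:T, 4:T, 6:T. ✓
2: no successors, so ◇(□p ∧ p) fails. ✗
3: successors {6}; □p ∧ p there: 6:T. ✓
4: no successors, so ◇(□p ∧ p) fails. ✗
5: successors {2}; □p ∧ p there: 2:T. ✓
6: no successors, so ◇(□p ∧ p) fails. ✗
7: successors {6}; □p ∧ p there: 6:T. ✓

{1, 3, 5, 7}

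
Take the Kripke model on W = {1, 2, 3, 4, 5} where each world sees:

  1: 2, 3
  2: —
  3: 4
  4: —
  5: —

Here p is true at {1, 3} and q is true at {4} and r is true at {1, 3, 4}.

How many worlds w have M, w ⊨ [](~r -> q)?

4

1: successors {2, 3}; ~r -> q there: 2:F, 3:T. ✗
2: no successors, so [](~r -> q) holds vacuously. ✓
3: successors {4}; ~r -> q there: 4:T. ✓
4: no successors, so [](~r -> q) holds vacuously. ✓
5: no successors, so [](~r -> q) holds vacuously. ✓
Satisfying worlds: {2, 3, 4, 5}.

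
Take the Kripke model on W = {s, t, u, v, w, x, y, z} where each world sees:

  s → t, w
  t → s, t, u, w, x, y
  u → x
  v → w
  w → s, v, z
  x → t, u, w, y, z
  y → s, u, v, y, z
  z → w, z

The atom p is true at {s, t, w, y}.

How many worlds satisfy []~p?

1

s: successors {t, w}; ~p there: t:F, w:F. ✗
t: successors {s, t, u, w, x, y}; ~p there: s:F, t:F, u:T, w:F, x:T, y:F. ✗
u: successors {x}; ~p there: x:T. ✓
v: successors {w}; ~p there: w:F. ✗
w: successors {s, v, z}; ~p there: s:F, v:T, z:T. ✗
x: successors {t, u, w, y, z}; ~p there: t:F, u:T, w:F, y:F, z:T. ✗
y: successors {s, u, v, y, z}; ~p there: s:F, u:T, v:T, y:F, z:T. ✗
z: successors {w, z}; ~p there: w:F, z:T. ✗
Satisfying worlds: {u}.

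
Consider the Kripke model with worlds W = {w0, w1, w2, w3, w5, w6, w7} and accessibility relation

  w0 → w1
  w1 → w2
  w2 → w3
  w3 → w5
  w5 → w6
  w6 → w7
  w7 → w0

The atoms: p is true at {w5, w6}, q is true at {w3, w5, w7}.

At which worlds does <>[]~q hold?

{w0, w3, w6, w7}

w0: successors {w1}; []~q there: w1:T. ✓
w1: successors {w2}; []~q there: w2:F. ✗
w2: successors {w3}; []~q there: w3:F. ✗
w3: successors {w5}; []~q there: w5:T. ✓
w5: successors {w6}; []~q there: w6:F. ✗
w6: successors {w7}; []~q there: w7:T. ✓
w7: successors {w0}; []~q there: w0:T. ✓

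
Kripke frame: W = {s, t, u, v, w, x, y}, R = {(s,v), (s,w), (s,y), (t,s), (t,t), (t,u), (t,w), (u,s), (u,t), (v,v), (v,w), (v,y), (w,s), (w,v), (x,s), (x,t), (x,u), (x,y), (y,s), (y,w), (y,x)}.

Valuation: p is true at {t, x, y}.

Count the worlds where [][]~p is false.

7

s: successors {v, w, y}; []~p there: v:F, w:T, y:F. ✗
t: successors {s, t, u, w}; []~p there: s:F, t:F, u:F, w:T. ✗
u: successors {s, t}; []~p there: s:F, t:F. ✗
v: successors {v, w, y}; []~p there: v:F, w:T, y:F. ✗
w: successors {s, v}; []~p there: s:F, v:F. ✗
x: successors {s, t, u, y}; []~p there: s:F, t:F, u:F, y:F. ✗
y: successors {s, w, x}; []~p there: s:F, w:T, x:F. ✗
Satisfying worlds: ∅.
So [][]~p fails at the other 7 worlds.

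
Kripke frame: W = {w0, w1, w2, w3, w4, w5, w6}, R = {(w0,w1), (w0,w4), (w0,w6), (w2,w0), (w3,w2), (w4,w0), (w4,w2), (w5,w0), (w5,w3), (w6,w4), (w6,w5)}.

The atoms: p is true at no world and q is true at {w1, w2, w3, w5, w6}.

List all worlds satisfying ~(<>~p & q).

w0: <>~p & q is F. ✓
w1: <>~p & q is F. ✓
w2: <>~p & q is T. ✗
w3: <>~p & q is T. ✗
w4: <>~p & q is F. ✓
w5: <>~p & q is T. ✗
w6: <>~p & q is T. ✗

{w0, w1, w4}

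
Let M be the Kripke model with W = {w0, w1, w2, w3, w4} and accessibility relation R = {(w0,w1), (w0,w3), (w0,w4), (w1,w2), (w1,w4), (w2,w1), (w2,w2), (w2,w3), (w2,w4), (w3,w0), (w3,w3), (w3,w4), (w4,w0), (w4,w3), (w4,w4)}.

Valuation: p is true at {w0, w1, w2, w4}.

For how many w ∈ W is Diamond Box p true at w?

2

w0: successors {w1, w3, w4}; Box p there: w1:T, w3:F, w4:F. ✓
w1: successors {w2, w4}; Box p there: w2:F, w4:F. ✗
w2: successors {w1, w2, w3, w4}; Box p there: w1:T, w2:F, w3:F, w4:F. ✓
w3: successors {w0, w3, w4}; Box p there: w0:F, w3:F, w4:F. ✗
w4: successors {w0, w3, w4}; Box p there: w0:F, w3:F, w4:F. ✗
Satisfying worlds: {w0, w2}.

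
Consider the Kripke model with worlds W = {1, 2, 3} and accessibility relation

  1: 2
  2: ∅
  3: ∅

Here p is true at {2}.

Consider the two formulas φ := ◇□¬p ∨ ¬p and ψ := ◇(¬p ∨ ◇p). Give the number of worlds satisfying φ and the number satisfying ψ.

For ◇□¬p ∨ ¬p:
1: ◇□¬p is T, ¬p is T. ✓
2: ◇□¬p is F, ¬p is F. ✗
3: ◇□¬p is F, ¬p is T. ✓
— 2 worlds.
For ◇(¬p ∨ ◇p):
1: successors {2}; ¬p ∨ ◇p there: 2:F. ✗
2: no successors, so ◇(¬p ∨ ◇p) fails. ✗
3: no successors, so ◇(¬p ∨ ◇p) fails. ✗
— 0 worlds.

2 and 0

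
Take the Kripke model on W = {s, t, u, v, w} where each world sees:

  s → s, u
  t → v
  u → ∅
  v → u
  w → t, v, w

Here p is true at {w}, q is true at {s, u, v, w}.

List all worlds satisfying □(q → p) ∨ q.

{s, u, v, w}

s: □(q → p) is F, q is T. ✓
t: □(q → p) is F, q is F. ✗
u: □(q → p) is T, q is T. ✓
v: □(q → p) is F, q is T. ✓
w: □(q → p) is F, q is T. ✓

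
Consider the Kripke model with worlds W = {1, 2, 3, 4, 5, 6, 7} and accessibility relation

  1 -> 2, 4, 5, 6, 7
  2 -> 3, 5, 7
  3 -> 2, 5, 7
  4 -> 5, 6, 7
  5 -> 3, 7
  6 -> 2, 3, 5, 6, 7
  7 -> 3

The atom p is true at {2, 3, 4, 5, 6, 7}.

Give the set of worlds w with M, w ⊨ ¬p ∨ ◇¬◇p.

{1}

1: ¬p is T, ◇¬◇p is F. ✓
2: ¬p is F, ◇¬◇p is F. ✗
3: ¬p is F, ◇¬◇p is F. ✗
4: ¬p is F, ◇¬◇p is F. ✗
5: ¬p is F, ◇¬◇p is F. ✗
6: ¬p is F, ◇¬◇p is F. ✗
7: ¬p is F, ◇¬◇p is F. ✗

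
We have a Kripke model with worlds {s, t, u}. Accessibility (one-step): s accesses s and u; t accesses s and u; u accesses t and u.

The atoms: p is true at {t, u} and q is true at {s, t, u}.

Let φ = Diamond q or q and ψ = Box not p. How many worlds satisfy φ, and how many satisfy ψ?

For Diamond q or q:
s: Diamond q is T, q is T. ✓
t: Diamond q is T, q is T. ✓
u: Diamond q is T, q is T. ✓
— 3 worlds.
For Box not p:
s: successors {s, u}; not p there: s:T, u:F. ✗
t: successors {s, u}; not p there: s:T, u:F. ✗
u: successors {t, u}; not p there: t:F, u:F. ✗
— 0 worlds.

3 and 0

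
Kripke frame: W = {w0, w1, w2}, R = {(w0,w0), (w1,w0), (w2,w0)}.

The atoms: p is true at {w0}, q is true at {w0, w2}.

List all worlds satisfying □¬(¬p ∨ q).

w0: successors {w0}; ¬(¬p ∨ q) there: w0:F. ✗
w1: successors {w0}; ¬(¬p ∨ q) there: w0:F. ✗
w2: successors {w0}; ¬(¬p ∨ q) there: w0:F. ✗

∅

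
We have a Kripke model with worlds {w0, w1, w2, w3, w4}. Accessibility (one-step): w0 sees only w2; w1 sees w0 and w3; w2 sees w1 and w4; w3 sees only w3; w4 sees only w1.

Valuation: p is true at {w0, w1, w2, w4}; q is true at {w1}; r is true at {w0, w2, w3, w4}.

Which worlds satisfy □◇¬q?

{w0, w1, w3, w4}

w0: successors {w2}; ◇¬q there: w2:T. ✓
w1: successors {w0, w3}; ◇¬q there: w0:T, w3:T. ✓
w2: successors {w1, w4}; ◇¬q there: w1:T, w4:F. ✗
w3: successors {w3}; ◇¬q there: w3:T. ✓
w4: successors {w1}; ◇¬q there: w1:T. ✓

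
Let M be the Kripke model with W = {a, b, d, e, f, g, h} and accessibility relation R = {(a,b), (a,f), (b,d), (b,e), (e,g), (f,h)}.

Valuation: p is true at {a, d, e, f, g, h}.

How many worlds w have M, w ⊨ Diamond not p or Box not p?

4

a: Diamond not p is T, Box not p is F. ✓
b: Diamond not p is F, Box not p is F. ✗
d: Diamond not p is F, Box not p is T. ✓
e: Diamond not p is F, Box not p is F. ✗
f: Diamond not p is F, Box not p is F. ✗
g: Diamond not p is F, Box not p is T. ✓
h: Diamond not p is F, Box not p is T. ✓
Satisfying worlds: {a, d, g, h}.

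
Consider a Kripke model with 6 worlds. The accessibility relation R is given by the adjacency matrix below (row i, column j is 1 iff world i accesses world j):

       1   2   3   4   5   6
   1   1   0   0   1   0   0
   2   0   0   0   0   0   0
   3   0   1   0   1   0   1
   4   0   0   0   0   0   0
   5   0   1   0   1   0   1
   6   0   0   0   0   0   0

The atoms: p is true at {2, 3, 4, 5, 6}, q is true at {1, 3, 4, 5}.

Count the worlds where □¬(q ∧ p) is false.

1: successors {1, 4}; ¬(q ∧ p) there: 1:T, 4:F. ✗
2: no successors, so □¬(q ∧ p) holds vacuously. ✓
3: successors {2, 4, 6}; ¬(q ∧ p) there: 2:T, 4:F, 6:T. ✗
4: no successors, so □¬(q ∧ p) holds vacuously. ✓
5: successors {2, 4, 6}; ¬(q ∧ p) there: 2:T, 4:F, 6:T. ✗
6: no successors, so □¬(q ∧ p) holds vacuously. ✓
Satisfying worlds: {2, 4, 6}.
So □¬(q ∧ p) fails at the other 3 worlds.

3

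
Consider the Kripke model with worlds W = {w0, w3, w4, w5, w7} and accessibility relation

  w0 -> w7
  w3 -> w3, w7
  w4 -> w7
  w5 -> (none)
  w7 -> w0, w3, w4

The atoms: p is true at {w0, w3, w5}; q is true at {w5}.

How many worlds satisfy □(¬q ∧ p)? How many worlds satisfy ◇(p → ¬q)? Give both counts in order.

For □(¬q ∧ p):
w0: successors {w7}; ¬q ∧ p there: w7:F. ✗
w3: successors {w3, w7}; ¬q ∧ p there: w3:T, w7:F. ✗
w4: successors {w7}; ¬q ∧ p there: w7:F. ✗
w5: no successors, so □(¬q ∧ p) holds vacuously. ✓
w7: successors {w0, w3, w4}; ¬q ∧ p there: w0:T, w3:T, w4:F. ✗
— 1 world.
For ◇(p → ¬q):
w0: successors {w7}; p → ¬q there: w7:T. ✓
w3: successors {w3, w7}; p → ¬q there: w3:T, w7:T. ✓
w4: successors {w7}; p → ¬q there: w7:T. ✓
w5: no successors, so ◇(p → ¬q) fails. ✗
w7: successors {w0, w3, w4}; p → ¬q there: w0:T, w3:T, w4:T. ✓
— 4 worlds.

1 and 4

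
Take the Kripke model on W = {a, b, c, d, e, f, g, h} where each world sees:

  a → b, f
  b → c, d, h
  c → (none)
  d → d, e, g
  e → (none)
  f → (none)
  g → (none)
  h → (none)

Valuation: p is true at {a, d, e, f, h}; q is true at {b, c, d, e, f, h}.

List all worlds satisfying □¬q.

a: successors {b, f}; ¬q there: b:F, f:F. ✗
b: successors {c, d, h}; ¬q there: c:F, d:F, h:F. ✗
c: no successors, so □¬q holds vacuously. ✓
d: successors {d, e, g}; ¬q there: d:F, e:F, g:T. ✗
e: no successors, so □¬q holds vacuously. ✓
f: no successors, so □¬q holds vacuously. ✓
g: no successors, so □¬q holds vacuously. ✓
h: no successors, so □¬q holds vacuously. ✓

{c, e, f, g, h}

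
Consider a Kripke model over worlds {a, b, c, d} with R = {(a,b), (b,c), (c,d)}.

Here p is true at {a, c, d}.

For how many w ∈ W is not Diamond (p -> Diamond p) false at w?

a: Diamond (p -> Diamond p) is T. ✗
b: Diamond (p -> Diamond p) is T. ✗
c: Diamond (p -> Diamond p) is F. ✓
d: Diamond (p -> Diamond p) is F. ✓
Satisfying worlds: {c, d}.
So not Diamond (p -> Diamond p) fails at the other 2 worlds.

2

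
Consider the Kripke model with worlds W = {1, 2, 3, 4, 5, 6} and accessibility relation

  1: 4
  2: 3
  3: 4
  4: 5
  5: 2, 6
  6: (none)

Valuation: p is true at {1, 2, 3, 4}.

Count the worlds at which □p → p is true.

1: □p is T, p is T. ✓
2: □p is T, p is T. ✓
3: □p is T, p is T. ✓
4: □p is F, p is T. ✓
5: □p is F, p is F. ✓
6: □p is T, p is F. ✗
Satisfying worlds: {1, 2, 3, 4, 5}.

5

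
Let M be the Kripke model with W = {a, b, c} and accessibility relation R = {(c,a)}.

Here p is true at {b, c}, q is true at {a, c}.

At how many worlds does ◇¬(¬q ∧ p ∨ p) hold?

1

a: no successors, so ◇¬(¬q ∧ p ∨ p) fails. ✗
b: no successors, so ◇¬(¬q ∧ p ∨ p) fails. ✗
c: successors {a}; ¬(¬q ∧ p ∨ p) there: a:T. ✓
Satisfying worlds: {c}.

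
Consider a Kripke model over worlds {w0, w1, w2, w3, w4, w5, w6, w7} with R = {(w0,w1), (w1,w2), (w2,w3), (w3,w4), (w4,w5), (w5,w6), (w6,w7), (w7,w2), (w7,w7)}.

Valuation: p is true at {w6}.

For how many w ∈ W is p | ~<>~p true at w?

w0: p is F, ~<>~p is F. ✗
w1: p is F, ~<>~p is F. ✗
w2: p is F, ~<>~p is F. ✗
w3: p is F, ~<>~p is F. ✗
w4: p is F, ~<>~p is F. ✗
w5: p is F, ~<>~p is T. ✓
w6: p is T, ~<>~p is F. ✓
w7: p is F, ~<>~p is F. ✗
Satisfying worlds: {w5, w6}.

2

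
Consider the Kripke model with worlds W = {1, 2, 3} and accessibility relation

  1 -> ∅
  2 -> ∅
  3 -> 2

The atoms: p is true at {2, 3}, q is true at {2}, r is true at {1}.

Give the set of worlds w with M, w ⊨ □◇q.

1: no successors, so □◇q holds vacuously. ✓
2: no successors, so □◇q holds vacuously. ✓
3: successors {2}; ◇q there: 2:F. ✗

{1, 2}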